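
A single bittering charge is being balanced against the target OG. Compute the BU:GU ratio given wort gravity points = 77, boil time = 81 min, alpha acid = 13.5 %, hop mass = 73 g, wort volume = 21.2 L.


U = 1.65·0.000125^(GP/1000)·(1−e^(−0.04t))/4.15;  IBU = (α/100)·m·U·1000/V;  BU:GU = IBU/GP
U = 1.65·0.000125^(77/1000)·(1−e^(−0.04·81))/4.15 = 0.1912
IBU = (13.5/100)·73·0.1912·1000/21.2 = 88.8931
BU:GU = 88.8931/77

1.1545


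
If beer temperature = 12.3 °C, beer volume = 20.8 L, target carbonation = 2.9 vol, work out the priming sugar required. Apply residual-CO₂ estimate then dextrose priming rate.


residual = 14.695·(0.01821 + 0.09011·e^(−0.04·T));  sugar = (target − residual)·4.0·V
residual = 14.695·(0.01821 + 0.09011·e^(−0.04·12.3)) = 1.0772
sugar = (2.9 − 1.0772)·4.0·20.8

151.6574 g


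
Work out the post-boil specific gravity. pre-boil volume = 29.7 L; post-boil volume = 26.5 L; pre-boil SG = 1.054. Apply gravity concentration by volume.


SG_post = 1 + (SG_pre − 1)·V_pre/V_post
pts_pre = (1.054 − 1)·1000 = 54.0000
pts_post = 54.0000·29.7/26.5 = 60.5208
SG_post = 1 + 60.5208/1000

1.0605


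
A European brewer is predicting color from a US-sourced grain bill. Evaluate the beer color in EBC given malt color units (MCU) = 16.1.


SRM = 1.4922·MCU^0.6859;  EBC = SRM·1.97
SRM = 1.4922·16.1^0.6859 = 10.0367
EBC = 10.0367·1.97

19.7722 EBC


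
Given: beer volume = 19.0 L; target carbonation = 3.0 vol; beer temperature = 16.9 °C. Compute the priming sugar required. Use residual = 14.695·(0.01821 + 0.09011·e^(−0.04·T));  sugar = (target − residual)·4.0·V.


residual = 14.695·(0.01821 + 0.09011·e^(−0.04·16.9)) = 0.9411
sugar = (3.0 − 0.9411)·4.0·19.0

156.4741 g


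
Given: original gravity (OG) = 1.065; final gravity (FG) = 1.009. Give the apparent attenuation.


AA = (OG − FG)/(OG − 1) · 100
AA = (1.065 − 1.009)/(1.065 − 1) · 100

86.1538 %


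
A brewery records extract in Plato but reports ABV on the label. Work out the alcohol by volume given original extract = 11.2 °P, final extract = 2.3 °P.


SG = 259/(259 − P);  ABV = (OG − FG)·131.25
OG = 259/(259 − 11.2) = 1.0452
FG = 259/(259 − 2.3) = 1.0090
ABV = (1.0452 − 1.0090)·131.25

4.7562 % ABV


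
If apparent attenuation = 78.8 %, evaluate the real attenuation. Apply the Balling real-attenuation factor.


RA = AA · 0.8192
RA = 78.8 · 0.8192

64.5530 %


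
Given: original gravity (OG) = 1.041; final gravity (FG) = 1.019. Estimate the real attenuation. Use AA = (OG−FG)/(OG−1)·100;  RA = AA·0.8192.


AA = (1.041 − 1.019)/(1.041 − 1)·100 = 53.6585
RA = 53.6585·0.8192

43.9571 %


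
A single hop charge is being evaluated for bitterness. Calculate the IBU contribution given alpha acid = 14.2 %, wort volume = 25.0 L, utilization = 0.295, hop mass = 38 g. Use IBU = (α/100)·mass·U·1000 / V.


IBU = (14.2/100)·38·0.295·1000 / 25.0

63.6728 IBU


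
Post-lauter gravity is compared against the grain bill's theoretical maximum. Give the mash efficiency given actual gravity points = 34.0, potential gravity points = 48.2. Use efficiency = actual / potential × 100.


efficiency = 34.0 / 48.2 × 100

70.5394 %


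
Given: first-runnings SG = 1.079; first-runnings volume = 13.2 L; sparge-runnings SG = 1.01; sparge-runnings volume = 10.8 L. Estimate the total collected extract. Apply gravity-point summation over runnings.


total = Σ (SG_i − 1)·1000·V_i
first = (1.079 − 1)·1000·13.2 = 1042.8000
sparge = (1.01 − 1)·1000·10.8 = 108.0000
total = 1042.8000 + 108.0000

1150.8000 gravity·L


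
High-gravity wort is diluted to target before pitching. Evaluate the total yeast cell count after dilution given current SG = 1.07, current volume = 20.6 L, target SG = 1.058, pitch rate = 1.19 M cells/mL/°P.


V_w = V·((SG_c−1)/(SG_t−1)−1);  °P = 259 − 259/SG_t;  cells = rate·(V+V_w)·°P
V_w = 20.6·((1.07−1)/(1.058−1)−1) = 4.2621
V_final = 20.6 + 4.2621 = 24.8621
°P = 259 − 259/1.058 = 14.1985
cells = 1.19·24.8621·14.1985

420.0745 billion cells


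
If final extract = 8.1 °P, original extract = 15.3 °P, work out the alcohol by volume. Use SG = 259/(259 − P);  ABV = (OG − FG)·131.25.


OG = 259/(259 − 15.3) = 1.0628
FG = 259/(259 − 8.1) = 1.0323
ABV = (1.0628 − 1.0323)·131.25

4.0029 % ABV


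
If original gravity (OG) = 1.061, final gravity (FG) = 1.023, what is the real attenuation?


AA = (OG−FG)/(OG−1)·100;  RA = AA·0.8192
AA = (1.061 − 1.023)/(1.061 − 1)·100 = 62.2951
RA = 62.2951·0.8192

51.0321 %


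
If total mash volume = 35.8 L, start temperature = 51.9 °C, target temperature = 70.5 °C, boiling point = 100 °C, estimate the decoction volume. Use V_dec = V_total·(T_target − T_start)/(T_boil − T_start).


V_dec = 35.8·(70.5 − 51.9)/(100 − 51.9)

13.8437 L


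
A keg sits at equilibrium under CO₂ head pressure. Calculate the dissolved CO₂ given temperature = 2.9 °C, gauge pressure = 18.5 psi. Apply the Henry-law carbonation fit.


vols = (P + 14.695)·(0.01821 + 0.09011·e^(−0.04·T))
vols = (18.5 + 14.695)·(0.01821 + 0.09011·e^(−0.04·2.9))

3.2681 volumes


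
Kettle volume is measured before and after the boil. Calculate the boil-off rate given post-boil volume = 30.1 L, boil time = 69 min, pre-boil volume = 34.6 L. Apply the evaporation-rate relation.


rate = (V_pre − V_post) / (t_min/60)
rate = (34.6 − 30.1) / (69/60)

3.9130 L/hr


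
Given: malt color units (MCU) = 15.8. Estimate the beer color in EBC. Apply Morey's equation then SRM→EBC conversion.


SRM = 1.4922·MCU^0.6859;  EBC = SRM·1.97
SRM = 1.4922·15.8^0.6859 = 9.9080
EBC = 9.9080·1.97

19.5188 EBC


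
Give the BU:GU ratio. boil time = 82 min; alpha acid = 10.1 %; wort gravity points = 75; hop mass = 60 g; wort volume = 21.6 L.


U = 1.65·0.000125^(GP/1000)·(1−e^(−0.04t))/4.15;  IBU = (α/100)·m·U·1000/V;  BU:GU = IBU/GP
U = 1.65·0.000125^(75/1000)·(1−e^(−0.04·82))/4.15 = 0.1950
IBU = (10.1/100)·60·0.1950·1000/21.6 = 54.7099
BU:GU = 54.7099/75

0.7295


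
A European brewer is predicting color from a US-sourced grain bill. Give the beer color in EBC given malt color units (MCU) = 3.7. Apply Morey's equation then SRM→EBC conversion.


SRM = 1.4922·MCU^0.6859;  EBC = SRM·1.97
SRM = 1.4922·3.7^0.6859 = 3.6606
EBC = 3.6606·1.97

7.2115 EBC


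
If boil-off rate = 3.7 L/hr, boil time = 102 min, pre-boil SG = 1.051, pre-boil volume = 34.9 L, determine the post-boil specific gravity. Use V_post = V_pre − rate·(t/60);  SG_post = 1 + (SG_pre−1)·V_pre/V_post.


V_post = 34.9 − 3.7·(102/60) = 28.6100
SG_post = 1 + (1.051 − 1)·34.9/28.6100

1.0622


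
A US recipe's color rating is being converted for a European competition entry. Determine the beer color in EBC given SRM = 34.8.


EBC = SRM · 1.97
EBC = 34.8 · 1.97

68.5560 EBC


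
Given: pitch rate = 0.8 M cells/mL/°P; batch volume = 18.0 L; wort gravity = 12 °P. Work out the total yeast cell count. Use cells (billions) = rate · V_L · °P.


cells = 0.8 · 18.0 · 12

172.8000 billion cells


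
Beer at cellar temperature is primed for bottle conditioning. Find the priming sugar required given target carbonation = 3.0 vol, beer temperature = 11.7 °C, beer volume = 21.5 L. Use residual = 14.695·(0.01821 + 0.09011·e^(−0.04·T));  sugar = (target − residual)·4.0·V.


residual = 14.695·(0.01821 + 0.09011·e^(−0.04·11.7)) = 1.0969
sugar = (3.0 − 1.0969)·4.0·21.5

163.6701 g


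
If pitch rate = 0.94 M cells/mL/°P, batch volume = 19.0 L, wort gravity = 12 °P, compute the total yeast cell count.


cells (billions) = rate · V_L · °P
cells = 0.94 · 19.0 · 12

214.3200 billion cells


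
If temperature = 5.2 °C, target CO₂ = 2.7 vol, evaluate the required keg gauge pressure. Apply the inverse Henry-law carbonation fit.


psi = vols/(0.01821 + 0.09011·e^(−0.04·T)) − 14.695
psi = 2.7/(0.01821 + 0.09011·e^(−0.04·5.2)) − 14.695

14.8461 psi


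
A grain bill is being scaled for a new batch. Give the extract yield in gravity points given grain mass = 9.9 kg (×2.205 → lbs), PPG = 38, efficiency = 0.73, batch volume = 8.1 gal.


points = lbs × PPG × eff / vol
lbs = 9.9 × 2.205 = 21.8295
points = 21.8295 × 38 × 0.73 / 8.1

74.7593 points


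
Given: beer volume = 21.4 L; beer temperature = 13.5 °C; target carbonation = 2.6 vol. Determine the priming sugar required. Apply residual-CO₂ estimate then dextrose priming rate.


residual = 14.695·(0.01821 + 0.09011·e^(−0.04·T));  sugar = (target − residual)·4.0·V
residual = 14.695·(0.01821 + 0.09011·e^(−0.04·13.5)) = 1.0393
sugar = (2.6 − 1.0393)·4.0·21.4

133.6001 g


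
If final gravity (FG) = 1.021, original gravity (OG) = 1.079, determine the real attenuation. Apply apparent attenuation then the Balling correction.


AA = (OG−FG)/(OG−1)·100;  RA = AA·0.8192
AA = (1.079 − 1.021)/(1.079 − 1)·100 = 73.4177
RA = 73.4177·0.8192

60.1438 %


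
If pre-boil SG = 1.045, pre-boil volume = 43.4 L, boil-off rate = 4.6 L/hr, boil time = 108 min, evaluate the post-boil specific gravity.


V_post = V_pre − rate·(t/60);  SG_post = 1 + (SG_pre−1)·V_pre/V_post
V_post = 43.4 − 4.6·(108/60) = 35.1200
SG_post = 1 + (1.045 − 1)·43.4/35.1200

1.0556


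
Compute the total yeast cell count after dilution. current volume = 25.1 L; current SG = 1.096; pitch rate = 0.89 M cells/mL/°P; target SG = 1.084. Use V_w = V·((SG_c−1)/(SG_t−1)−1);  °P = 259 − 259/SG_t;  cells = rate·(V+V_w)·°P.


V_w = 25.1·((1.096−1)/(1.084−1)−1) = 3.5857
V_final = 25.1 + 3.5857 = 28.6857
°P = 259 − 259/1.084 = 20.0701
cells = 0.89·28.6857·20.0701

512.3957 billion cells


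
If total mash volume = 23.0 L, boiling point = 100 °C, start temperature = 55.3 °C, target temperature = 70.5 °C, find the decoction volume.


V_dec = V_total·(T_target − T_start)/(T_boil − T_start)
V_dec = 23.0·(70.5 − 55.3)/(100 − 55.3)

7.8210 L


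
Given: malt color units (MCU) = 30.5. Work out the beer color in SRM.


SRM = 1.4922 · MCU^0.6859
SRM = 1.4922 · 30.5^0.6859

15.5564 SRM


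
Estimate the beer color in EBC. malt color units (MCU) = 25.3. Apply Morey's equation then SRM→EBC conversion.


SRM = 1.4922·MCU^0.6859;  EBC = SRM·1.97
SRM = 1.4922·25.3^0.6859 = 13.6845
EBC = 13.6845·1.97

26.9584 EBC


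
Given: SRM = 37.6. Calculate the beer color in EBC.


EBC = SRM · 1.97
EBC = 37.6 · 1.97

74.0720 EBC


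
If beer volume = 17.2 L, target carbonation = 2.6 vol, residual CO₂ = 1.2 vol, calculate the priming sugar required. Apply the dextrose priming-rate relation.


sugar = (target − residual)·4.0·V
sugar = (2.6 − 1.2)·4.0·17.2

96.3200 g


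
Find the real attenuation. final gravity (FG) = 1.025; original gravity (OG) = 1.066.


AA = (OG−FG)/(OG−1)·100;  RA = AA·0.8192
AA = (1.066 − 1.025)/(1.066 − 1)·100 = 62.1212
RA = 62.1212·0.8192

50.8897 %


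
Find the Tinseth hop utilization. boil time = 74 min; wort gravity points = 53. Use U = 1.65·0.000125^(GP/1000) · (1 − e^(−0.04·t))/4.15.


bigness = 1.65·0.000125^(53/1000) = 1.0248
boil_factor = (1 − e^(−0.04·74))/4.15 = 0.2285
U = 1.0248 · 0.2285

0.2341


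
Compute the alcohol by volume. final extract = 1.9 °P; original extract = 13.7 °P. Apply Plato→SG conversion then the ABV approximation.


SG = 259/(259 − P);  ABV = (OG − FG)·131.25
OG = 259/(259 − 13.7) = 1.0558
FG = 259/(259 − 1.9) = 1.0074
ABV = (1.0558 − 1.0074)·131.25

6.3604 % ABV


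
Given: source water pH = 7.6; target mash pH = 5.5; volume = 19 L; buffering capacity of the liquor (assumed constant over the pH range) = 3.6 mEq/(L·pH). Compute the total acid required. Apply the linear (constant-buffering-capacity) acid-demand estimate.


acid = buffering capacity · (pH_source − pH_target) · V
acid = 3.6 · (7.6 − 5.5) · 19

143.6400 mEq


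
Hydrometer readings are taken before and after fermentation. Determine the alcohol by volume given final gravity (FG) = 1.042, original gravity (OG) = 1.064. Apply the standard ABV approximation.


ABV = (OG − FG) · 131.25
ABV = (1.064 − 1.042) · 131.25

2.8875 % ABV


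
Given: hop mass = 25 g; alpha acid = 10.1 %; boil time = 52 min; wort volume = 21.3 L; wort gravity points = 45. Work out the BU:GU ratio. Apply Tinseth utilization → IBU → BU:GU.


U = 1.65·0.000125^(GP/1000)·(1−e^(−0.04t))/4.15;  IBU = (α/100)·m·U·1000/V;  BU:GU = IBU/GP
U = 1.65·0.000125^(45/1000)·(1−e^(−0.04·52))/4.15 = 0.2322
IBU = (10.1/100)·25·0.2322·1000/21.3 = 27.5246
BU:GU = 27.5246/45

0.6117


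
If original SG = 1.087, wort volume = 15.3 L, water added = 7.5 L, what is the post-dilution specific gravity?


SG_new = 1 + (SG_old − 1)·V_old/(V_old + V_water)
pts = (1.087 − 1)·1000·15.3/(15.3 + 7.5) = 58.3816
SG_new = 1 + 58.3816/1000

1.0584


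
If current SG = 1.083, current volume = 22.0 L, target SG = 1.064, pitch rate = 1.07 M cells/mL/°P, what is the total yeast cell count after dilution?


V_w = V·((SG_c−1)/(SG_t−1)−1);  °P = 259 − 259/SG_t;  cells = rate·(V+V_w)·°P
V_w = 22.0·((1.083−1)/(1.064−1)−1) = 6.5312
V_final = 22.0 + 6.5312 = 28.5312
°P = 259 − 259/1.064 = 15.5789
cells = 1.07·28.5312·15.5789

475.6009 billion cells


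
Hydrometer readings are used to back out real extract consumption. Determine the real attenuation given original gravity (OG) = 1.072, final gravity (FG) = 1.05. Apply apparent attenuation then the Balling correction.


AA = (OG−FG)/(OG−1)·100;  RA = AA·0.8192
AA = (1.072 − 1.05)/(1.072 − 1)·100 = 30.5556
RA = 30.5556·0.8192

25.0311 %


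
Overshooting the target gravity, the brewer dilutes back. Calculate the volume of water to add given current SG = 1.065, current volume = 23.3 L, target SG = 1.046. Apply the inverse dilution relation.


V_water = V·((SG_curr − 1)/(SG_target − 1) − 1)
V_water = 23.3·((1.065 − 1)/(1.046 − 1) − 1)

9.6239 L


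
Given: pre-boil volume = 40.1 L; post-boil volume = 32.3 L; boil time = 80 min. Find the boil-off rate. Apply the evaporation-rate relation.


rate = (V_pre − V_post) / (t_min/60)
rate = (40.1 − 32.3) / (80/60)

5.8500 L/hr


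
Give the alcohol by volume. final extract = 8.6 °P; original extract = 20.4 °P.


SG = 259/(259 − P);  ABV = (OG − FG)·131.25
OG = 259/(259 − 20.4) = 1.0855
FG = 259/(259 − 8.6) = 1.0343
ABV = (1.0855 − 1.0343)·131.25

6.7139 % ABV


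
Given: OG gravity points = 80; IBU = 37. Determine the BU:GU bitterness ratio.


BU:GU = IBU / OG_points
BU:GU = 37 / 80

0.4625


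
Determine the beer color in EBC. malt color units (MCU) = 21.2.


SRM = 1.4922·MCU^0.6859;  EBC = SRM·1.97
SRM = 1.4922·21.2^0.6859 = 12.1216
EBC = 12.1216·1.97

23.8796 EBC


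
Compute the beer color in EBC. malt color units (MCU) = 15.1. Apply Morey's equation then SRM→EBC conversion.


SRM = 1.4922·MCU^0.6859;  EBC = SRM·1.97
SRM = 1.4922·15.1^0.6859 = 9.6048
EBC = 9.6048·1.97

18.9214 EBC


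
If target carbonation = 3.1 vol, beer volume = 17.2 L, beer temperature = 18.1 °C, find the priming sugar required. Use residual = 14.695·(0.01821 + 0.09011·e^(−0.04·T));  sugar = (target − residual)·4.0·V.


residual = 14.695·(0.01821 + 0.09011·e^(−0.04·18.1)) = 0.9096
sugar = (3.1 − 0.9096)·4.0·17.2

150.7020 g


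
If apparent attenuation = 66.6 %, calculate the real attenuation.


RA = AA · 0.8192
RA = 66.6 · 0.8192

54.5587 %


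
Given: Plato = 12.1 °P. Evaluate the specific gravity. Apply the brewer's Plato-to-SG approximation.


SG = 259/(259 − P)
SG = 259/(259 − 12.1)

1.0490


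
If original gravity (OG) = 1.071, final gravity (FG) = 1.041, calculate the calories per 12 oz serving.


ABW = (OG−FG)·131.25·0.79/FG;  °P = 259 − 259/SG (for OG→OE and FG→AE);  RE = 0.1808·OE + 0.8192·AE;  Cal = (6.9·ABW + 4·(RE−0.1))·FG·3.55
ABW = (1.071 − 1.041)·131.25·0.79/1.041 = 2.9881
OE = 259 − 259/1.071 = 17.1699 °P
AE = 259 − 259/1.041 = 10.2008 °P
RE = 0.1808·17.1699 + 0.8192·10.2008 = 11.4608 °P
Cal = (6.9·2.9881 + 4·(11.4608−0.1))·1.041·3.55

244.1323 kcal


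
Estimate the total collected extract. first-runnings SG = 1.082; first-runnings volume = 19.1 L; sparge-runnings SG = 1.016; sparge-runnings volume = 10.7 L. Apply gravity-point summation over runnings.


total = Σ (SG_i − 1)·1000·V_i
first = (1.082 − 1)·1000·19.1 = 1566.2000
sparge = (1.016 − 1)·1000·10.7 = 171.2000
total = 1566.2000 + 171.2000

1737.4000 gravity·L


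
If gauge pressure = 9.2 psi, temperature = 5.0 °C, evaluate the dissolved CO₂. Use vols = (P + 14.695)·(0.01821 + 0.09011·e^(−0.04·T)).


vols = (9.2 + 14.695)·(0.01821 + 0.09011·e^(−0.04·5.0))

2.1980 volumes


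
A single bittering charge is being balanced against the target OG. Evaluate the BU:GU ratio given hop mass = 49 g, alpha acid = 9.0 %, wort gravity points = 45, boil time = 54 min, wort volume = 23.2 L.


U = 1.65·0.000125^(GP/1000)·(1−e^(−0.04t))/4.15;  IBU = (α/100)·m·U·1000/V;  BU:GU = IBU/GP
U = 1.65·0.000125^(45/1000)·(1−e^(−0.04·54))/4.15 = 0.2347
IBU = (9.0/100)·49·0.2347·1000/23.2 = 44.6202
BU:GU = 44.6202/45

0.9916


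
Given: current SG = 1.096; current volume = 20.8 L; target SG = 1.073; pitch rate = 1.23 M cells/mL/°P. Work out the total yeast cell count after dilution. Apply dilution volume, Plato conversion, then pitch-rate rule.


V_w = V·((SG_c−1)/(SG_t−1)−1);  °P = 259 − 259/SG_t;  cells = rate·(V+V_w)·°P
V_w = 20.8·((1.096−1)/(1.073−1)−1) = 6.5534
V_final = 20.8 + 6.5534 = 27.3534
°P = 259 − 259/1.073 = 17.6207
cells = 1.23·27.3534·17.6207

592.8430 billion cells


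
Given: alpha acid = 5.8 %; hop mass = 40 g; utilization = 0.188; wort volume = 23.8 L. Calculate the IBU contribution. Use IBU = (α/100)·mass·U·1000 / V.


IBU = (5.8/100)·40·0.188·1000 / 23.8

18.3261 IBU


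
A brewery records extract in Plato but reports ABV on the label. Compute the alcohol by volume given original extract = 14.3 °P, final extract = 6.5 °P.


SG = 259/(259 − P);  ABV = (OG − FG)·131.25
OG = 259/(259 − 14.3) = 1.0584
FG = 259/(259 − 6.5) = 1.0257
ABV = (1.0584 − 1.0257)·131.25

4.2914 % ABV


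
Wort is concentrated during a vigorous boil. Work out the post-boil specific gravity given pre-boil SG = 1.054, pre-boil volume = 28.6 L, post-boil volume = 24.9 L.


SG_post = 1 + (SG_pre − 1)·V_pre/V_post
pts_pre = (1.054 − 1)·1000 = 54.0000
pts_post = 54.0000·28.6/24.9 = 62.0241
SG_post = 1 + 62.0241/1000

1.0620


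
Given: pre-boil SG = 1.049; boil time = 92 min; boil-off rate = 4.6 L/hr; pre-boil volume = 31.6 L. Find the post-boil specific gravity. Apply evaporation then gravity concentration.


V_post = V_pre − rate·(t/60);  SG_post = 1 + (SG_pre−1)·V_pre/V_post
V_post = 31.6 − 4.6·(92/60) = 24.5467
SG_post = 1 + (1.049 − 1)·31.6/24.5467

1.0631


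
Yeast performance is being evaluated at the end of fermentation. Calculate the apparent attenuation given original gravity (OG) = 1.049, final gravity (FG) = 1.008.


AA = (OG − FG)/(OG − 1) · 100
AA = (1.049 − 1.008)/(1.049 − 1) · 100

83.6735 %


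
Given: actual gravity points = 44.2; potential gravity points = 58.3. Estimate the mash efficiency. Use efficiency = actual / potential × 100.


efficiency = 44.2 / 58.3 × 100

75.8148 %


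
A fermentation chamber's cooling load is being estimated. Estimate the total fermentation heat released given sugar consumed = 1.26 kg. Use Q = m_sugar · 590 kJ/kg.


Q = 1.26 · 590

743.4000 kJ


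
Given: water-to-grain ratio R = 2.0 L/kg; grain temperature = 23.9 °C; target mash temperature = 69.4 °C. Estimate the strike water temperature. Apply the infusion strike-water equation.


T_strike = (0.41/R)·(T_mash − T_grain) + T_mash
T_strike = (0.41/2.0)·(69.4 − 23.9) + 69.4

78.7275 °C


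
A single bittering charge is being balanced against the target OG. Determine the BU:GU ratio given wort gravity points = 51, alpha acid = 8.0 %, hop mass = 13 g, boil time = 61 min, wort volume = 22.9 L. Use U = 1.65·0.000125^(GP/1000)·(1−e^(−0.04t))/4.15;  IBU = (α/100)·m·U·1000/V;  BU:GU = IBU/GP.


U = 1.65·0.000125^(51/1000)·(1−e^(−0.04·61))/4.15 = 0.2295
IBU = (8.0/100)·13·0.2295·1000/22.9 = 10.4225
BU:GU = 10.4225/51

0.2044


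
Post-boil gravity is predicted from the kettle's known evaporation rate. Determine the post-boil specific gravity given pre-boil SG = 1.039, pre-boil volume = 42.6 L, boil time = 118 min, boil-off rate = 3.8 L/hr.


V_post = V_pre − rate·(t/60);  SG_post = 1 + (SG_pre−1)·V_pre/V_post
V_post = 42.6 − 3.8·(118/60) = 35.1267
SG_post = 1 + (1.039 − 1)·42.6/35.1267

1.0473


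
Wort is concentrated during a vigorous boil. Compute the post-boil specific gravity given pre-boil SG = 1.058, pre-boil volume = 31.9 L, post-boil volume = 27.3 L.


SG_post = 1 + (SG_pre − 1)·V_pre/V_post
pts_pre = (1.058 − 1)·1000 = 58.0000
pts_post = 58.0000·31.9/27.3 = 67.7729
SG_post = 1 + 67.7729/1000

1.0678


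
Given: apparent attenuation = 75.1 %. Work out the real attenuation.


RA = AA · 0.8192
RA = 75.1 · 0.8192

61.5219 %


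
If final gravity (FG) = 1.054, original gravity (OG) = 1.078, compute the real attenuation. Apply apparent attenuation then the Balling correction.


AA = (OG−FG)/(OG−1)·100;  RA = AA·0.8192
AA = (1.078 − 1.054)/(1.078 − 1)·100 = 30.7692
RA = 30.7692·0.8192

25.2062 %


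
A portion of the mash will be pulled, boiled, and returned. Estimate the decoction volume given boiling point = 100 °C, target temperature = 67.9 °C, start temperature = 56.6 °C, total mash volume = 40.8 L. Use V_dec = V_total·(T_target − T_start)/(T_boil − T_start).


V_dec = 40.8·(67.9 − 56.6)/(100 − 56.6)

10.6230 L


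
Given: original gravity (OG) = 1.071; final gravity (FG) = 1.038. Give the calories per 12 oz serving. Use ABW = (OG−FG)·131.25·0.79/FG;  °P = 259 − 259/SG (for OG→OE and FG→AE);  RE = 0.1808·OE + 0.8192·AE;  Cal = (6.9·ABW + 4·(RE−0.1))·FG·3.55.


ABW = (1.071 − 1.038)·131.25·0.79/1.038 = 3.2964
OE = 259 − 259/1.071 = 17.1699 °P
AE = 259 − 259/1.038 = 9.4817 °P
RE = 0.1808·17.1699 + 0.8192·9.4817 = 10.8717 °P
Cal = (6.9·3.2964 + 4·(10.8717−0.1))·1.038·3.55

242.5852 kcal


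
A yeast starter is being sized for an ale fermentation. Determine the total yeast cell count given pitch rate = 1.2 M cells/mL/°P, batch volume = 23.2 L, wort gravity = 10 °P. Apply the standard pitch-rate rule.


cells (billions) = rate · V_L · °P
cells = 1.2 · 23.2 · 10

278.4000 billion cells


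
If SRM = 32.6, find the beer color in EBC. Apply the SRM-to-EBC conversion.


EBC = SRM · 1.97
EBC = 32.6 · 1.97

64.2220 EBC


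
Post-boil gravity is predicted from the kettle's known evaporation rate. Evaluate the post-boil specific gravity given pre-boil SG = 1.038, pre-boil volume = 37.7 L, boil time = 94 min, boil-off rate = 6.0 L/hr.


V_post = V_pre − rate·(t/60);  SG_post = 1 + (SG_pre−1)·V_pre/V_post
V_post = 37.7 − 6.0·(94/60) = 28.3000
SG_post = 1 + (1.038 − 1)·37.7/28.3000

1.0506


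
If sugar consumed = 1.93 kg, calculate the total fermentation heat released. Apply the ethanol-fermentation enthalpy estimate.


Q = m_sugar · 590 kJ/kg
Q = 1.93 · 590

1138.7000 kJ


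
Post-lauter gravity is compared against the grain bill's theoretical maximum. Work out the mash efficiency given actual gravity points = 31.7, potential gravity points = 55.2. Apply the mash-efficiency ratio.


efficiency = actual / potential × 100
efficiency = 31.7 / 55.2 × 100

57.4275 %


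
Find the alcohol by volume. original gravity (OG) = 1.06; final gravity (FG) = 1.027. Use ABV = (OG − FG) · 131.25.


ABV = (1.06 − 1.027) · 131.25

4.3313 % ABV


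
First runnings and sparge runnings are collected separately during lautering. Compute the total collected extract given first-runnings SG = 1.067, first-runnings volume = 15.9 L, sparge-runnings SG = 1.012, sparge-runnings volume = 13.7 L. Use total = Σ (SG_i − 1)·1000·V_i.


first = (1.067 − 1)·1000·15.9 = 1065.3000
sparge = (1.012 − 1)·1000·13.7 = 164.4000
total = 1065.3000 + 164.4000

1229.7000 gravity·L


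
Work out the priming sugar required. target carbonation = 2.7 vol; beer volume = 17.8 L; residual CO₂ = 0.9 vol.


sugar = (target − residual)·4.0·V
sugar = (2.7 − 0.9)·4.0·17.8

128.1600 g


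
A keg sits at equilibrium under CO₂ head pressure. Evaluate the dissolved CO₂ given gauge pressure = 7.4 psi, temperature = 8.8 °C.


vols = (P + 14.695)·(0.01821 + 0.09011·e^(−0.04·T))
vols = (7.4 + 14.695)·(0.01821 + 0.09011·e^(−0.04·8.8))

1.8026 volumes


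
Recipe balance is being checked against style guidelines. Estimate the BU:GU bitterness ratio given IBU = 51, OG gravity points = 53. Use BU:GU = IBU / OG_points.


BU:GU = 51 / 53

0.9623


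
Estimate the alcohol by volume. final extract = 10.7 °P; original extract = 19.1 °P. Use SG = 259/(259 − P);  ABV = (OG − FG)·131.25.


OG = 259/(259 − 19.1) = 1.0796
FG = 259/(259 − 10.7) = 1.0431
ABV = (1.0796 − 1.0431)·131.25

4.7937 % ABV


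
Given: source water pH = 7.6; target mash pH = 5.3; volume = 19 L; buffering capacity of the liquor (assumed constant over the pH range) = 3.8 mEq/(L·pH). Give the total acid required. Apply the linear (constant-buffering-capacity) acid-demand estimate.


acid = buffering capacity · (pH_source − pH_target) · V
acid = 3.8 · (7.6 − 5.3) · 19

166.0600 mEq


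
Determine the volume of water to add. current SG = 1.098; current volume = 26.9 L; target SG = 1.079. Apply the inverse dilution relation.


V_water = V·((SG_curr − 1)/(SG_target − 1) − 1)
V_water = 26.9·((1.098 − 1)/(1.079 − 1) − 1)

6.4696 L


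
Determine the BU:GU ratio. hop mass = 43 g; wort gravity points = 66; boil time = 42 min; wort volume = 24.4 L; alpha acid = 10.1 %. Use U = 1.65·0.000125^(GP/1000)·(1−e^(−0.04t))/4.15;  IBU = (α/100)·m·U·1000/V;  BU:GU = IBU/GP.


U = 1.65·0.000125^(66/1000)·(1−e^(−0.04·42))/4.15 = 0.1788
IBU = (10.1/100)·43·0.1788·1000/24.4 = 31.8168
BU:GU = 31.8168/66

0.4821


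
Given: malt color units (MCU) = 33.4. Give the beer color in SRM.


SRM = 1.4922 · MCU^0.6859
SRM = 1.4922 · 33.4^0.6859

16.5564 SRM


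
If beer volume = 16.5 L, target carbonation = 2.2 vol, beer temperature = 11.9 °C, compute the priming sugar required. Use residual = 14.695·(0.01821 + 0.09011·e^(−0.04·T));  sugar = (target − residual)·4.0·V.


residual = 14.695·(0.01821 + 0.09011·e^(−0.04·11.9)) = 1.0903
sugar = (2.2 − 1.0903)·4.0·16.5

73.2434 g


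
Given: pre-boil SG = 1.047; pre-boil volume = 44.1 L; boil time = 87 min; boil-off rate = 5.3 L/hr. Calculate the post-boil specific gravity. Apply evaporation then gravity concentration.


V_post = V_pre − rate·(t/60);  SG_post = 1 + (SG_pre−1)·V_pre/V_post
V_post = 44.1 − 5.3·(87/60) = 36.4150
SG_post = 1 + (1.047 − 1)·44.1/36.4150

1.0569


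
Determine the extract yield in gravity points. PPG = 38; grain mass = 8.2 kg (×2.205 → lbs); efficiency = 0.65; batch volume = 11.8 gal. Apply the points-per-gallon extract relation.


points = lbs × PPG × eff / vol
lbs = 8.2 × 2.205 = 18.0810
points = 18.0810 × 38 × 0.65 / 11.8

37.8475 points


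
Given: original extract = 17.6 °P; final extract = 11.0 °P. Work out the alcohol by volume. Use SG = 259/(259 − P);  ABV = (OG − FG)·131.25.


OG = 259/(259 − 17.6) = 1.0729
FG = 259/(259 − 11.0) = 1.0444
ABV = (1.0729 − 1.0444)·131.25

3.7476 % ABV


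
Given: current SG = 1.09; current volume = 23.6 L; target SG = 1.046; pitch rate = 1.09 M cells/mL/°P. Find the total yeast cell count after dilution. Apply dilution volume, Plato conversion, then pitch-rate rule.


V_w = V·((SG_c−1)/(SG_t−1)−1);  °P = 259 − 259/SG_t;  cells = rate·(V+V_w)·°P
V_w = 23.6·((1.09−1)/(1.046−1)−1) = 22.5739
V_final = 23.6 + 22.5739 = 46.1739
°P = 259 − 259/1.046 = 11.3901
cells = 1.09·46.1739·11.3901

573.2566 billion cells


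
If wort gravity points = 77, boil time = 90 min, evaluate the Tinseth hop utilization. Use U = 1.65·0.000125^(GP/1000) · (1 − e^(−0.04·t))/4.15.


bigness = 1.65·0.000125^(77/1000) = 0.8259
boil_factor = (1 − e^(−0.04·90))/4.15 = 0.2344
U = 0.8259 · 0.2344

0.1936


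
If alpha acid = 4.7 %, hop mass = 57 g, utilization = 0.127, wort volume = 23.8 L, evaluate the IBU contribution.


IBU = (α/100)·mass·U·1000 / V
IBU = (4.7/100)·57·0.127·1000 / 23.8

14.2955 IBU


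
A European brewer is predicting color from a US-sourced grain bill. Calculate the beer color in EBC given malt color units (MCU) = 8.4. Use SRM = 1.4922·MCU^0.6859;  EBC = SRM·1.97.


SRM = 1.4922·8.4^0.6859 = 6.4238
EBC = 6.4238·1.97

12.6548 EBC


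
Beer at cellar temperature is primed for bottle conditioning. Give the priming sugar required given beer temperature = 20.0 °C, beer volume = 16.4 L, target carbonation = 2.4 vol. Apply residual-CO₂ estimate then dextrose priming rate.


residual = 14.695·(0.01821 + 0.09011·e^(−0.04·T));  sugar = (target − residual)·4.0·V
residual = 14.695·(0.01821 + 0.09011·e^(−0.04·20.0)) = 0.8626
sugar = (2.4 − 0.8626)·4.0·16.4

100.8546 g


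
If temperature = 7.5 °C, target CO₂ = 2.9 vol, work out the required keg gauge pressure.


psi = vols/(0.01821 + 0.09011·e^(−0.04·T)) − 14.695
psi = 2.9/(0.01821 + 0.09011·e^(−0.04·7.5)) − 14.695

19.4366 psi


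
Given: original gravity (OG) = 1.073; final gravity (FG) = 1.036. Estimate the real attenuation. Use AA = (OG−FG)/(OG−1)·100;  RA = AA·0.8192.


AA = (1.073 − 1.036)/(1.073 − 1)·100 = 50.6849
RA = 50.6849·0.8192

41.5211 %


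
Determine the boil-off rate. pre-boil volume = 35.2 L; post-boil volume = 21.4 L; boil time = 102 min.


rate = (V_pre − V_post) / (t_min/60)
rate = (35.2 − 21.4) / (102/60)

8.1176 L/hr


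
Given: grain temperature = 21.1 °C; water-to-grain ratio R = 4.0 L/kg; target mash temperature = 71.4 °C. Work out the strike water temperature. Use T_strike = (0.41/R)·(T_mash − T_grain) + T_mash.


T_strike = (0.41/4.0)·(71.4 − 21.1) + 71.4

76.5558 °C


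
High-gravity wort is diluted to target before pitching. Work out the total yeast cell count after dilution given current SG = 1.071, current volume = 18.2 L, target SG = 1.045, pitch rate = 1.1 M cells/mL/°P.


V_w = V·((SG_c−1)/(SG_t−1)−1);  °P = 259 − 259/SG_t;  cells = rate·(V+V_w)·°P
V_w = 18.2·((1.071−1)/(1.045−1)−1) = 10.5156
V_final = 18.2 + 10.5156 = 28.7156
°P = 259 − 259/1.045 = 11.1531
cells = 1.1·28.7156·11.1531

352.2945 billion cells


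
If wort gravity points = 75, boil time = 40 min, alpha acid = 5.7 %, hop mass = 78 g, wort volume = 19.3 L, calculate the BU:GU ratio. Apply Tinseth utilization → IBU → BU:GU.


U = 1.65·0.000125^(GP/1000)·(1−e^(−0.04t))/4.15;  IBU = (α/100)·m·U·1000/V;  BU:GU = IBU/GP
U = 1.65·0.000125^(75/1000)·(1−e^(−0.04·40))/4.15 = 0.1617
IBU = (5.7/100)·78·0.1617·1000/19.3 = 37.2542
BU:GU = 37.2542/75

0.4967


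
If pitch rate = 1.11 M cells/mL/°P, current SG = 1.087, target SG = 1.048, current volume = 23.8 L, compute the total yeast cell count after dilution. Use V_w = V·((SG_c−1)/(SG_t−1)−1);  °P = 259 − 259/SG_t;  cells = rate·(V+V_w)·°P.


V_w = 23.8·((1.087−1)/(1.048−1)−1) = 19.3375
V_final = 23.8 + 19.3375 = 43.1375
°P = 259 − 259/1.048 = 11.8626
cells = 1.11·43.1375·11.8626

568.0122 billion cells


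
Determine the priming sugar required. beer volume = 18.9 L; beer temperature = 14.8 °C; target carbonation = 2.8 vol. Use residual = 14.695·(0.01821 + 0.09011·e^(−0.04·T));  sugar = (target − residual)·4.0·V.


residual = 14.695·(0.01821 + 0.09011·e^(−0.04·14.8)) = 1.0002
sugar = (2.8 − 1.0002)·4.0·18.9

136.0686 g


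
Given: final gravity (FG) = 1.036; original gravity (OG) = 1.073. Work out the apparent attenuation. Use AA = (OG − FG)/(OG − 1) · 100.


AA = (1.073 − 1.036)/(1.073 − 1) · 100

50.6849 %


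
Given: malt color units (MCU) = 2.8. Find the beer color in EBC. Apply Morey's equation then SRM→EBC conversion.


SRM = 1.4922·MCU^0.6859;  EBC = SRM·1.97
SRM = 1.4922·2.8^0.6859 = 3.0237
EBC = 3.0237·1.97

5.9566 EBC


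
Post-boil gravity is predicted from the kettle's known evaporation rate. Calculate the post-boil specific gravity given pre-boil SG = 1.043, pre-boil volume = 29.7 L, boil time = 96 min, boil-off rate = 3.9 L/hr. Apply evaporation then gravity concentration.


V_post = V_pre − rate·(t/60);  SG_post = 1 + (SG_pre−1)·V_pre/V_post
V_post = 29.7 − 3.9·(96/60) = 23.4600
SG_post = 1 + (1.043 − 1)·29.7/23.4600

1.0544


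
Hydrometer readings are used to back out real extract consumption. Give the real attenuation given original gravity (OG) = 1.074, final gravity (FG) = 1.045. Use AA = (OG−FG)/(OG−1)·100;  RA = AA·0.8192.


AA = (1.074 − 1.045)/(1.074 − 1)·100 = 39.1892
RA = 39.1892·0.8192

32.1038 %


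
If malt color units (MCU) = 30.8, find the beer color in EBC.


SRM = 1.4922·MCU^0.6859;  EBC = SRM·1.97
SRM = 1.4922·30.8^0.6859 = 15.6612
EBC = 15.6612·1.97

30.8525 EBC


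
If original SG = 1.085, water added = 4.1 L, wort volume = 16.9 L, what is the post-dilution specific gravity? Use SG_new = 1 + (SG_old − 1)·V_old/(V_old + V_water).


pts = (1.085 − 1)·1000·16.9/(16.9 + 4.1) = 68.4048
SG_new = 1 + 68.4048/1000

1.0684


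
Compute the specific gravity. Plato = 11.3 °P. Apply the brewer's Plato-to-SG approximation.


SG = 259/(259 − P)
SG = 259/(259 − 11.3)

1.0456


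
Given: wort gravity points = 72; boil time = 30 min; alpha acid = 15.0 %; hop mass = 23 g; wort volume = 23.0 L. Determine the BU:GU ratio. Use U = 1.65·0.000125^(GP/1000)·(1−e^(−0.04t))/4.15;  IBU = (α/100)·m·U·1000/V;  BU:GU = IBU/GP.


U = 1.65·0.000125^(72/1000)·(1−e^(−0.04·30))/4.15 = 0.1455
IBU = (15.0/100)·23·0.1455·1000/23.0 = 21.8203
BU:GU = 21.8203/72

0.3031


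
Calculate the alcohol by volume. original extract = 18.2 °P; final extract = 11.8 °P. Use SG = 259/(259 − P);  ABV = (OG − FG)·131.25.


OG = 259/(259 − 18.2) = 1.0756
FG = 259/(259 − 11.8) = 1.0477
ABV = (1.0756 − 1.0477)·131.25

3.6549 % ABV


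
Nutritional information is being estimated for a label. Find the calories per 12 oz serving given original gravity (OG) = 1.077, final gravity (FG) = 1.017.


ABW = (OG−FG)·131.25·0.79/FG;  °P = 259 − 259/SG (for OG→OE and FG→AE);  RE = 0.1808·OE + 0.8192·AE;  Cal = (6.9·ABW + 4·(RE−0.1))·FG·3.55
ABW = (1.077 − 1.017)·131.25·0.79/1.017 = 6.1173
OE = 259 − 259/1.077 = 18.5172 °P
AE = 259 − 259/1.017 = 4.3294 °P
RE = 0.1808·18.5172 + 0.8192·4.3294 = 6.8946 °P
Cal = (6.9·6.1173 + 4·(6.8946−0.1))·1.017·3.55

250.5123 kcal


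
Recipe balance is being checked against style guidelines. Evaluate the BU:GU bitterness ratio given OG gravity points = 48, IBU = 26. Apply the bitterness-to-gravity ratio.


BU:GU = IBU / OG_points
BU:GU = 26 / 48

0.5417


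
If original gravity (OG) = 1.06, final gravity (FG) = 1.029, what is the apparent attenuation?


AA = (OG − FG)/(OG − 1) · 100
AA = (1.06 − 1.029)/(1.06 − 1) · 100

51.6667 %


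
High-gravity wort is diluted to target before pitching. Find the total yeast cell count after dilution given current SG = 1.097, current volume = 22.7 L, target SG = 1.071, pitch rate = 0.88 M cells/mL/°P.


V_w = V·((SG_c−1)/(SG_t−1)−1);  °P = 259 − 259/SG_t;  cells = rate·(V+V_w)·°P
V_w = 22.7·((1.097−1)/(1.071−1)−1) = 8.3127
V_final = 22.7 + 8.3127 = 31.0127
°P = 259 − 259/1.071 = 17.1699
cells = 0.88·31.0127·17.1699

468.5873 billion cells


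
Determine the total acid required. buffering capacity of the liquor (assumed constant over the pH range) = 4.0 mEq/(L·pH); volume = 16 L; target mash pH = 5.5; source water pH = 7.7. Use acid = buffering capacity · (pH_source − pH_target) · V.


acid = 4.0 · (7.7 − 5.5) · 16

140.8000 mEq


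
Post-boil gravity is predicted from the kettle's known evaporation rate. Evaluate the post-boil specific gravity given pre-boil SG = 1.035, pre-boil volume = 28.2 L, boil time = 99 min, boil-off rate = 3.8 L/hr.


V_post = V_pre − rate·(t/60);  SG_post = 1 + (SG_pre−1)·V_pre/V_post
V_post = 28.2 − 3.8·(99/60) = 21.9300
SG_post = 1 + (1.035 − 1)·28.2/21.9300

1.0450


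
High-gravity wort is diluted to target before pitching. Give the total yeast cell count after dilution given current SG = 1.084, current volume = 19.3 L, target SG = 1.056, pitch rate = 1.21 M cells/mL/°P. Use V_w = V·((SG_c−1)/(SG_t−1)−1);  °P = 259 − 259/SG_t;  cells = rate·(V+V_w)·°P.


V_w = 19.3·((1.084−1)/(1.056−1)−1) = 9.6500
V_final = 19.3 + 9.6500 = 28.9500
°P = 259 − 259/1.056 = 13.7348
cells = 1.21·28.9500·13.7348

481.1249 billion cells


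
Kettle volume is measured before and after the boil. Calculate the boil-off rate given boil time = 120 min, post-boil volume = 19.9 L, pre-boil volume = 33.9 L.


rate = (V_pre − V_post) / (t_min/60)
rate = (33.9 − 19.9) / (120/60)

7.0000 L/hr


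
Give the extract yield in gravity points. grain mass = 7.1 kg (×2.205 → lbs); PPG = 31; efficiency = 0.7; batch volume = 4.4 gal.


points = lbs × PPG × eff / vol
lbs = 7.1 × 2.205 = 15.6555
points = 15.6555 × 31 × 0.7 / 4.4

77.2101 points


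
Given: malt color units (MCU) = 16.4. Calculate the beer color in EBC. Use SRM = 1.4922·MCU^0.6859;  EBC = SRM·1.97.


SRM = 1.4922·16.4^0.6859 = 10.1646
EBC = 10.1646·1.97

20.0242 EBC


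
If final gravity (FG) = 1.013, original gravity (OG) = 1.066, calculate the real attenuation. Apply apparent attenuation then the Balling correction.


AA = (OG−FG)/(OG−1)·100;  RA = AA·0.8192
AA = (1.066 − 1.013)/(1.066 − 1)·100 = 80.3030
RA = 80.3030·0.8192

65.7842 %


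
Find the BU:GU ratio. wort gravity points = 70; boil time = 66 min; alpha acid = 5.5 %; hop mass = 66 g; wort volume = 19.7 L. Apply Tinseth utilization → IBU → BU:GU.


U = 1.65·0.000125^(GP/1000)·(1−e^(−0.04t))/4.15;  IBU = (α/100)·m·U·1000/V;  BU:GU = IBU/GP
U = 1.65·0.000125^(70/1000)·(1−e^(−0.04·66))/4.15 = 0.1968
IBU = (5.5/100)·66·0.1968·1000/19.7 = 36.2666
BU:GU = 36.2666/70

0.5181


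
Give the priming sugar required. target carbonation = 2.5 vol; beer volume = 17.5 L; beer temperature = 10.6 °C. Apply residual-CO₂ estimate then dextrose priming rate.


residual = 14.695·(0.01821 + 0.09011·e^(−0.04·T));  sugar = (target − residual)·4.0·V
residual = 14.695·(0.01821 + 0.09011·e^(−0.04·10.6)) = 1.1342
sugar = (2.5 − 1.1342)·4.0·17.5

95.6087 g


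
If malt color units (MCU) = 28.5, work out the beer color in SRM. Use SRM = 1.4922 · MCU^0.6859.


SRM = 1.4922 · 28.5^0.6859

14.8493 SRM


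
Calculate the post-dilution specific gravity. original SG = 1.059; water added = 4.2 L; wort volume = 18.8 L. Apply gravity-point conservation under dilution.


SG_new = 1 + (SG_old − 1)·V_old/(V_old + V_water)
pts = (1.059 − 1)·1000·18.8/(18.8 + 4.2) = 48.2261
SG_new = 1 + 48.2261/1000

1.0482
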